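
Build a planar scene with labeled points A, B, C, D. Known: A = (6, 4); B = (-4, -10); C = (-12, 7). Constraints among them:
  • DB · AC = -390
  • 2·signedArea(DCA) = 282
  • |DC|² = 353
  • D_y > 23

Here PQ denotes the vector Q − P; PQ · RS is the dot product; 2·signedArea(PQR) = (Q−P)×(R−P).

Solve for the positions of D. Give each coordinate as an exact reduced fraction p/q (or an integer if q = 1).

D = (-20, 24)

1. D_x = -20  [2·signedArea(DCA) = 282 ∩ DB · AC = -390]
2. D_y = 24  [2·signedArea(DCA) = 282 ∩ DB · AC = -390]
   → D = (-20, 24)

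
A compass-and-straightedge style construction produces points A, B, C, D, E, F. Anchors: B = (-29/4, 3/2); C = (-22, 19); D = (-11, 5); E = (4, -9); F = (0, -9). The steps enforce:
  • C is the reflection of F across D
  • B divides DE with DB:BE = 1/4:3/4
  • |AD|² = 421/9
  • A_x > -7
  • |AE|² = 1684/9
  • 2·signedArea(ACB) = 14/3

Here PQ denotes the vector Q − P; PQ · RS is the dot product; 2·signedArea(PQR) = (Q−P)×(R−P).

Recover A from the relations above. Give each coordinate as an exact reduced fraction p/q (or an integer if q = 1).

1. A_x = -6  [line 35/2·x + 59/4·y + 1201/12 = 0 ∩ |AD|² = 421/9]
2. A_y = 1/3  [line 35/2·x + 59/4·y + 1201/12 = 0 ∩ |AD|² = 421/9]
   → A = (-6, 1/3)

A = (-6, 1/3)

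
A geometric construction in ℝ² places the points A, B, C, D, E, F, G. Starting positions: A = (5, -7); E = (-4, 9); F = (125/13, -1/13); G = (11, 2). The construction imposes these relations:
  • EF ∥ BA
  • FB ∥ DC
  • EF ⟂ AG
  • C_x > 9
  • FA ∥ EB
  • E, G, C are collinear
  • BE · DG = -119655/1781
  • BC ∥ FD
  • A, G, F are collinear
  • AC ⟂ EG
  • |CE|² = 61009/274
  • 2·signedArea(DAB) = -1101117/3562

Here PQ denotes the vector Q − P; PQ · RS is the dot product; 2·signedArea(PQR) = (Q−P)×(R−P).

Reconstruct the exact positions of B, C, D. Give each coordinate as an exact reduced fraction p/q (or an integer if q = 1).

B = (-112/13, 27/13)
C = (2609/274, 737/274)
D = (98855/3562, 1909/3562)

1. B_x = -112/13  [EF ∥ BA ∩ FA ∥ EB]
2. B_y = 27/13  [EF ∥ BA ∩ FA ∥ EB]
   → B = (-112/13, 27/13)
3. C_x = 2609/274  [E, G, C are collinear ∩ AC ⟂ EG]
4. C_y = 737/274  [E, G, C are collinear ∩ AC ⟂ EG]
   → C = (2609/274, 737/274)
5. D_x = 98855/3562  [FB ∥ DC ∩ BC ∥ FD]
6. D_y = 1909/3562  [FB ∥ DC ∩ BC ∥ FD]
   → D = (98855/3562, 1909/3562)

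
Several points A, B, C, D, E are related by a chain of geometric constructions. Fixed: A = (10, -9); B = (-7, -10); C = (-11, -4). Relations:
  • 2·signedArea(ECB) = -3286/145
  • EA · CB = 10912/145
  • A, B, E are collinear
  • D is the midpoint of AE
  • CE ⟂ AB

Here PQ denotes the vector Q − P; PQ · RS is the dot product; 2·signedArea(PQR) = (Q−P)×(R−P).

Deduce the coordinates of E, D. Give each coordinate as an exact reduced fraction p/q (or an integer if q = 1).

1. E_x = -1542/145  [A, B, E are collinear ∩ CE ⟂ AB]
2. E_y = -1481/145  [A, B, E are collinear ∩ CE ⟂ AB]
   → E = (-1542/145, -1481/145)
3. D_x = -46/145  [D is the midpoint of AE]
4. D_y = -1393/145  [D is the midpoint of AE]
   → D = (-46/145, -1393/145)

D = (-46/145, -1393/145)
E = (-1542/145, -1481/145)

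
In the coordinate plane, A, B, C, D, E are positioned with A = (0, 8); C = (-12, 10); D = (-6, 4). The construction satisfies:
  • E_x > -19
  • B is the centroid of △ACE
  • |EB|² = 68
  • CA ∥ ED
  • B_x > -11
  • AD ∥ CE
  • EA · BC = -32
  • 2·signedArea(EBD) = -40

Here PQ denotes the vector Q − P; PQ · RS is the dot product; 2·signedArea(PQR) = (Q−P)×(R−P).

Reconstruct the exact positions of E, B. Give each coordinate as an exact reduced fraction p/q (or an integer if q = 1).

B = (-10, 8)
E = (-18, 6)

1. E_x = -18  [CA ∥ ED ∩ AD ∥ CE]
2. E_y = 6  [CA ∥ ED ∩ AD ∥ CE]
   → E = (-18, 6)
3. B_x = -10  [B is the centroid of △ACE]
4. B_y = 8  [B is the centroid of △ACE]
   → B = (-10, 8)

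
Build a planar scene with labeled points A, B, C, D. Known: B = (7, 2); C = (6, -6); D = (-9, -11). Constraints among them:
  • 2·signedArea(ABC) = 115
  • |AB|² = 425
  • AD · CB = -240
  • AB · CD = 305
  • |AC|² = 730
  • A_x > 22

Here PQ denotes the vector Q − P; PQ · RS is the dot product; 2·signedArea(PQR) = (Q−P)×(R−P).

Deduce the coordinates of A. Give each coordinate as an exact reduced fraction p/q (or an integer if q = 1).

A = (23, 15)

1. A_x = 23  [2·signedArea(ABC) = 115 ∩ AD · CB = -240]
2. A_y = 15  [2·signedArea(ABC) = 115 ∩ AD · CB = -240]
   → A = (23, 15)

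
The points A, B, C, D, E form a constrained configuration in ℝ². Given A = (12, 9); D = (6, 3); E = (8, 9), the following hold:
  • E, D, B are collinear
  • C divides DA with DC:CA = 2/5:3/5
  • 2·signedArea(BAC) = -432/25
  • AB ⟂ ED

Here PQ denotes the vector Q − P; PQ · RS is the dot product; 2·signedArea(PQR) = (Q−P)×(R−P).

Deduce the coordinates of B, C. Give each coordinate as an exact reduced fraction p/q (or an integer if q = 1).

B = (42/5, 51/5)
C = (42/5, 27/5)

1. B_x = 42/5  [E, D, B are collinear ∩ AB ⟂ ED]
2. B_y = 51/5  [E, D, B are collinear ∩ AB ⟂ ED]
   → B = (42/5, 51/5)
3. C_x = 42/5  [C divides DA with DC:CA = 2/5:3/5]
4. C_y = 27/5  [C divides DA with DC:CA = 2/5:3/5]
   → C = (42/5, 27/5)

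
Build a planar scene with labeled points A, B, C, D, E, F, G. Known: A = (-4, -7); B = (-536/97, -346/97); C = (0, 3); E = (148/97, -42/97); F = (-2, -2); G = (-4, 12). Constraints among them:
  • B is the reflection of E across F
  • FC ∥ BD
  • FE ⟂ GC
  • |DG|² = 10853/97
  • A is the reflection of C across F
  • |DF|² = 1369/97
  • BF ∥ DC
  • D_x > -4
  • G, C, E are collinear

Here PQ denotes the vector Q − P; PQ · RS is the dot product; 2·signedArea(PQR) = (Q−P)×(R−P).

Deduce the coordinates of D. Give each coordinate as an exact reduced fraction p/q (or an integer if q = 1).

1. D_x = -342/97  [BF ∥ DC ∩ FC ∥ BD]
2. D_y = 139/97  [BF ∥ DC ∩ FC ∥ BD]
   → D = (-342/97, 139/97)

D = (-342/97, 139/97)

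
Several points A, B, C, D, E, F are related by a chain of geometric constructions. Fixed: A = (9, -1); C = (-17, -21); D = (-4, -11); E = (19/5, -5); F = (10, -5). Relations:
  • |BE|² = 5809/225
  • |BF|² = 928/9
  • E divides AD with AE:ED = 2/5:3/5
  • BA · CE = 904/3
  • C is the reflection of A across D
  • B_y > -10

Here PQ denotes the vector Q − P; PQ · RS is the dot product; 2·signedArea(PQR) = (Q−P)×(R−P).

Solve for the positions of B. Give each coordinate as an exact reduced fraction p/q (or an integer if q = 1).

B = (2/3, -9)

1. B_x = 2/3  [line -104/5·x + -16·y + -1952/15 = 0 ∩ |BF|² = 928/9]
2. B_y = -9  [line -104/5·x + -16·y + -1952/15 = 0 ∩ |BF|² = 928/9]
   → B = (2/3, -9)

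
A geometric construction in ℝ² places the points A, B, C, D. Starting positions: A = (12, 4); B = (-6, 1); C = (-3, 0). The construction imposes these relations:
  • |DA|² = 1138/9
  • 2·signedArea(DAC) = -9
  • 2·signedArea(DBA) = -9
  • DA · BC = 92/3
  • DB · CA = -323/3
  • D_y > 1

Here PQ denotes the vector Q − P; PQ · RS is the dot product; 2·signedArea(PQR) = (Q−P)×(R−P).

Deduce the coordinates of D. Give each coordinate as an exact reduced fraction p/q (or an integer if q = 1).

1. D_x = 1  [2·signedArea(DBA) = -9 ∩ DB · CA = -323/3]
2. D_y = 5/3  [2·signedArea(DBA) = -9 ∩ DB · CA = -323/3]
   → D = (1, 5/3)

D = (1, 5/3)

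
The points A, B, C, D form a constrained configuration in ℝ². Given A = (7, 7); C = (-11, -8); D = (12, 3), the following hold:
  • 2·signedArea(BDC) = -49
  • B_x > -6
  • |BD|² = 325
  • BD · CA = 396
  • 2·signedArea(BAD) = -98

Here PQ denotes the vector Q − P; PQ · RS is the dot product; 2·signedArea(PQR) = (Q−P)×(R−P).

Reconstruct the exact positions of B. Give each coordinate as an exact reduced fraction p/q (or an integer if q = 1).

B = (-5, -3)

1. B_x = -5  [2·signedArea(BDC) = -49 ∩ BD · CA = 396]
2. B_y = -3  [2·signedArea(BDC) = -49 ∩ BD · CA = 396]
   → B = (-5, -3)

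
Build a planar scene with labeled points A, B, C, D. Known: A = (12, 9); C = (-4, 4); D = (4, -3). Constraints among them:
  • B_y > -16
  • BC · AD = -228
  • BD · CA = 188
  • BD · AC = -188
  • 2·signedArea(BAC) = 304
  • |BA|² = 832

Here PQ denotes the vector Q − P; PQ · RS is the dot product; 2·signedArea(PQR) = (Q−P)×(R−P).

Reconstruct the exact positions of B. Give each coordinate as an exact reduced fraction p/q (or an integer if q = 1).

B = (-4, -15)

1. B_x = -4  [BD · AC = -188 ∩ BC · AD = -228]
2. B_y = -15  [BD · AC = -188 ∩ BC · AD = -228]
   → B = (-4, -15)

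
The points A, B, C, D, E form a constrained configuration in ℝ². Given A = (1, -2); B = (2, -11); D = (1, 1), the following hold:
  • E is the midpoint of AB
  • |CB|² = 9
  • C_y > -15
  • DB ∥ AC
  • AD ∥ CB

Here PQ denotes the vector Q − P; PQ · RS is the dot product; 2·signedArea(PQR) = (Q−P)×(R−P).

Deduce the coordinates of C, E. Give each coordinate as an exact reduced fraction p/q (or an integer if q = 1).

C = (2, -14)
E = (3/2, -13/2)

1. C_x = 2  [AD ∥ CB ∩ DB ∥ AC]
2. C_y = -14  [AD ∥ CB ∩ DB ∥ AC]
   → C = (2, -14)
3. E_x = 3/2  [E is the midpoint of AB]
4. E_y = -13/2  [E is the midpoint of AB]
   → E = (3/2, -13/2)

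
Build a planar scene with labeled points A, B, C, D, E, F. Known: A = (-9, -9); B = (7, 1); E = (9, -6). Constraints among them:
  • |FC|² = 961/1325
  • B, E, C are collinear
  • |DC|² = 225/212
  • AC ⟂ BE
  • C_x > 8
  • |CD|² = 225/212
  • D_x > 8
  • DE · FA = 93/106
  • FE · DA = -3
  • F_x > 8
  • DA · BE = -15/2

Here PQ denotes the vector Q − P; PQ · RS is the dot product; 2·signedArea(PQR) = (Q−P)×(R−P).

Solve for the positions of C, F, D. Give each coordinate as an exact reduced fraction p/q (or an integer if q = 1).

1. C_x = 447/53  [B, E, C are collinear ∩ AC ⟂ BE]
2. C_y = -213/53  [B, E, C are collinear ∩ AC ⟂ BE]
   → C = (447/53, -213/53)
3. D_x = 462/53  [line -2·x + 7·y + 105/2 = 0 ∩ |DC|² = 225/212]
4. D_y = -531/106  [line -2·x + 7·y + 105/2 = 0 ∩ |DC|² = 225/212]
   → D = (462/53, -531/106)
5. F_x = 41/5  [FE · DA = -3 ∩ DE · FA = 93/106]
6. F_y = -16/5  [FE · DA = -3 ∩ DE · FA = 93/106]
   → F = (41/5, -16/5)

C = (447/53, -213/53)
D = (462/53, -531/106)
F = (41/5, -16/5)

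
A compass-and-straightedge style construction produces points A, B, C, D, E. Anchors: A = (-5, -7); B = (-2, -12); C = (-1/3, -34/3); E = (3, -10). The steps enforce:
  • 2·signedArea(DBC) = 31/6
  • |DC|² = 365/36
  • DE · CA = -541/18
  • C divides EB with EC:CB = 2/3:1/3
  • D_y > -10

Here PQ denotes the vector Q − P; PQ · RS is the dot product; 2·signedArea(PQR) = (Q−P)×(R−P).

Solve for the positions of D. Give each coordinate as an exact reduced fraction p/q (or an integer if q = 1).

D = (-8/3, -55/6)

1. D_x = -8/3  [DE · CA = -541/18 ∩ 2·signedArea(DBC) = 31/6]
2. D_y = -55/6  [DE · CA = -541/18 ∩ 2·signedArea(DBC) = 31/6]
   → D = (-8/3, -55/6)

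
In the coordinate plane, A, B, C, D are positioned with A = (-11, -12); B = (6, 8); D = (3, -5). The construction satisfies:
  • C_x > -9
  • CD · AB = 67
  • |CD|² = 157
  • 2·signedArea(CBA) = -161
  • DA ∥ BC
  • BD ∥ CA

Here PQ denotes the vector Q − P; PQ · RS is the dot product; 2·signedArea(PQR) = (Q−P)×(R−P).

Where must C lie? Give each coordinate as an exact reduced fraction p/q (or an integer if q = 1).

1. C_x = -8  [BD ∥ CA ∩ DA ∥ BC]
2. C_y = 1  [BD ∥ CA ∩ DA ∥ BC]
   → C = (-8, 1)

C = (-8, 1)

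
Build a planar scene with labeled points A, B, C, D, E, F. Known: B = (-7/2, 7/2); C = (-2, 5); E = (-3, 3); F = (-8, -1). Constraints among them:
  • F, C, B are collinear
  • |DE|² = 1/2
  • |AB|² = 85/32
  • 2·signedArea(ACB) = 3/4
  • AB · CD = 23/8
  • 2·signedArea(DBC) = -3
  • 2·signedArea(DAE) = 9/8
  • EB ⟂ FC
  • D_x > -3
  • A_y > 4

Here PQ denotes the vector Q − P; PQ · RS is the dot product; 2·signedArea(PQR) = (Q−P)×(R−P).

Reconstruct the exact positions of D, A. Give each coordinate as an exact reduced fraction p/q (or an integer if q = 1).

A = (-17/8, 35/8)
D = (-5/2, 5/2)

1. D_x = -5/2  [line -3/2·x + 3/2·y + -15/2 = 0 ∩ |DE|² = 1/2]
2. D_y = 5/2  [line -3/2·x + 3/2·y + -15/2 = 0 ∩ |DE|² = 1/2]
   → D = (-5/2, 5/2)
3. A_x = -17/8  [2·signedArea(ACB) = 3/4 ∩ 2·signedArea(DAE) = 9/8]
4. A_y = 35/8  [2·signedArea(ACB) = 3/4 ∩ 2·signedArea(DAE) = 9/8]
   → A = (-17/8, 35/8)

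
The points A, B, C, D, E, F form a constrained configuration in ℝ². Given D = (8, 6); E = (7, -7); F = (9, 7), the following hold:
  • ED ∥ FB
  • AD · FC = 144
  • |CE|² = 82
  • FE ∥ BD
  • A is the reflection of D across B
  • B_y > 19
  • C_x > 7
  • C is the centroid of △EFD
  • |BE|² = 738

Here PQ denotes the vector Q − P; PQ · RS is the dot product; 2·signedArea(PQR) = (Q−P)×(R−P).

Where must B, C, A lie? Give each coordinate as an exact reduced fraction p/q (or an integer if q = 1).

A = (12, 34)
B = (10, 20)
C = (8, 2)

1. B_x = 10  [FE ∥ BD ∩ ED ∥ FB]
2. B_y = 20  [FE ∥ BD ∩ ED ∥ FB]
   → B = (10, 20)
3. C_x = 8  [C is the centroid of △EFD]
4. C_y = 2  [C is the centroid of △EFD]
   → C = (8, 2)
5. A_x = 12  [A is the reflection of D across B]
6. A_y = 34  [A is the reflection of D across B]
   → A = (12, 34)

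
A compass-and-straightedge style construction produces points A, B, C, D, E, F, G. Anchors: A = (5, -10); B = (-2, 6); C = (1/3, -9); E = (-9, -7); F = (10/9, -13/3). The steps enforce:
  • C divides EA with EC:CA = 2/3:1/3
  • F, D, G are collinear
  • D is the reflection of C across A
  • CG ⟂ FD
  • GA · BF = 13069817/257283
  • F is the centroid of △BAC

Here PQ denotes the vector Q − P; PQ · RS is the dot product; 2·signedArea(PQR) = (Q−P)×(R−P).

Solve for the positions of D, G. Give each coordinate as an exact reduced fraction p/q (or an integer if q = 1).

D = (29/3, -11)
G = (82609/28587, -54499/9529)

1. D_x = 29/3  [D is the reflection of C across A]
2. D_y = -11  [D is the reflection of C across A]
   → D = (29/3, -11)
3. G_x = 82609/28587  [F, D, G are collinear ∩ CG ⟂ FD]
4. G_y = -54499/9529  [F, D, G are collinear ∩ CG ⟂ FD]
   → G = (82609/28587, -54499/9529)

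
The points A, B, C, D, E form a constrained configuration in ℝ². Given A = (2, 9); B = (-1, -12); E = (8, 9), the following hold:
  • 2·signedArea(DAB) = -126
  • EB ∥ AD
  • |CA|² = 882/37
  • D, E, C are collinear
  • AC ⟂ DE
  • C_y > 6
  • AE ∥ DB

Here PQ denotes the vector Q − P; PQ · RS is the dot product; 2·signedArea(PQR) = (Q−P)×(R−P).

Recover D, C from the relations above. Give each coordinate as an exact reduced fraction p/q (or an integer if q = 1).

1. D_x = -7  [AE ∥ DB ∩ EB ∥ AD]
2. D_y = -12  [AE ∥ DB ∩ EB ∥ AD]
   → D = (-7, -12)
3. C_x = 221/37  [D, E, C are collinear ∩ AC ⟂ DE]
4. C_y = 228/37  [D, E, C are collinear ∩ AC ⟂ DE]
   → C = (221/37, 228/37)

C = (221/37, 228/37)
D = (-7, -12)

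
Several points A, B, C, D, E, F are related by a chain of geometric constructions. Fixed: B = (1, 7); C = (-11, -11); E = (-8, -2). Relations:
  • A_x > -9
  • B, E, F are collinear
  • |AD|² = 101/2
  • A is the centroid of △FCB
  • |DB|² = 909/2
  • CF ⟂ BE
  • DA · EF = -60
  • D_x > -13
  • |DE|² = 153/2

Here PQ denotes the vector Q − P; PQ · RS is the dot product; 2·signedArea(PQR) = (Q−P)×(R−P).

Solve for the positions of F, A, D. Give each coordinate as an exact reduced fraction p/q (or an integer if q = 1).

A = (-8, -4)
D = (-25/2, -19/2)
F = (-14, -8)

1. F_x = -14  [B, E, F are collinear ∩ CF ⟂ BE]
2. F_y = -8  [B, E, F are collinear ∩ CF ⟂ BE]
   → F = (-14, -8)
3. A_x = -8  [A is the centroid of △FCB]
4. A_y = -4  [A is the centroid of △FCB]
   → A = (-8, -4)
5. D_x = -25/2  [line 6·x + 6·y + 132 = 0 ∩ |DB|² = 909/2]
6. D_y = -19/2  [line 6·x + 6·y + 132 = 0 ∩ |DB|² = 909/2]
   → D = (-25/2, -19/2)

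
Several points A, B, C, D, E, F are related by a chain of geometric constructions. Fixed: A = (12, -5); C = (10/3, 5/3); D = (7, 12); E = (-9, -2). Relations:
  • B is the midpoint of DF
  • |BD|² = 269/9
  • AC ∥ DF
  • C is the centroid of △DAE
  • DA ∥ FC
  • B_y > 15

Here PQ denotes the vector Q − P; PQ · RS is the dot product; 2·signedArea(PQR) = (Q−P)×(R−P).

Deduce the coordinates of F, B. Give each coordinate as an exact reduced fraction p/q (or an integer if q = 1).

1. F_x = -5/3  [DA ∥ FC ∩ AC ∥ DF]
2. F_y = 56/3  [DA ∥ FC ∩ AC ∥ DF]
   → F = (-5/3, 56/3)
3. B_x = 8/3  [B is the midpoint of DF]
4. B_y = 46/3  [B is the midpoint of DF]
   → B = (8/3, 46/3)

B = (8/3, 46/3)
F = (-5/3, 56/3)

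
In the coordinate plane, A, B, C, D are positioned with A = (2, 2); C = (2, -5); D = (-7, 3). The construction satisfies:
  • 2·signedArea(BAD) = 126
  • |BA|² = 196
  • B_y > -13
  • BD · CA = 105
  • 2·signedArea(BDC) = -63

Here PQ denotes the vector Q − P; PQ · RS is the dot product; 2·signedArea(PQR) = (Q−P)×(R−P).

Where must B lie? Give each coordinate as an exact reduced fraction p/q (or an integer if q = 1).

B = (2, -12)

1. B_x = 2  [2·signedArea(BAD) = 126 ∩ 2·signedArea(BDC) = -63]
2. B_y = -12  [2·signedArea(BAD) = 126 ∩ 2·signedArea(BDC) = -63]
   → B = (2, -12)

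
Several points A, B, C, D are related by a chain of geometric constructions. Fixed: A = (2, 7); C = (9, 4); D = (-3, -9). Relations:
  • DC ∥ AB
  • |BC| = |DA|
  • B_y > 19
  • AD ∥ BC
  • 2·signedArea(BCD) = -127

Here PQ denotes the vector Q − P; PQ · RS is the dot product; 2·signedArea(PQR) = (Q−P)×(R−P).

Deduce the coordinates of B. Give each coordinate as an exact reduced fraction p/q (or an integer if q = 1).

1. B_x = 14  [AD ∥ BC ∩ DC ∥ AB]
2. B_y = 20  [AD ∥ BC ∩ DC ∥ AB]
   → B = (14, 20)

B = (14, 20)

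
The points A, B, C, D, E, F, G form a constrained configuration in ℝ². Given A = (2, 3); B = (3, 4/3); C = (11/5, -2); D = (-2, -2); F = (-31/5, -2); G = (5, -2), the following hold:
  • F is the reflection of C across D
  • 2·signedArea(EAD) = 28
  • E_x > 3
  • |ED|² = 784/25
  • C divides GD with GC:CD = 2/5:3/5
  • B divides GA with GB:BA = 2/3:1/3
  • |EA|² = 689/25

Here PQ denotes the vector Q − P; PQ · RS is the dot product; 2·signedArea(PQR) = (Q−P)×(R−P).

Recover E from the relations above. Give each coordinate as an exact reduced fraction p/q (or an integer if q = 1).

E = (18/5, -2)

1. E_x = 18/5  [line 5·x + -4·y + -26 = 0 ∩ |ED|² = 784/25]
2. E_y = -2  [line 5·x + -4·y + -26 = 0 ∩ |ED|² = 784/25]
   → E = (18/5, -2)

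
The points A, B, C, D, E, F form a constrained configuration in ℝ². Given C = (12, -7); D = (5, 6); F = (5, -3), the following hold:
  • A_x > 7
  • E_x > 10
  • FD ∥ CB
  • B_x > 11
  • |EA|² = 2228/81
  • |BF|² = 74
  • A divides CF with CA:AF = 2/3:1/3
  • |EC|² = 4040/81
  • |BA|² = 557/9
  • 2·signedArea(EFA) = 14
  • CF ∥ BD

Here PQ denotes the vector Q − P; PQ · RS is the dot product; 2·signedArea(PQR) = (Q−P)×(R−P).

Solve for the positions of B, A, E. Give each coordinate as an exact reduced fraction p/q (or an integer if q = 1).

A = (22/3, -13/3)
B = (12, 2)
E = (94/9, -1/9)

1. B_x = 12  [CF ∥ BD ∩ FD ∥ CB]
2. B_y = 2  [CF ∥ BD ∩ FD ∥ CB]
   → B = (12, 2)
3. A_x = 22/3  [A divides CF with CA:AF = 2/3:1/3]
4. A_y = -13/3  [A divides CF with CA:AF = 2/3:1/3]
   → A = (22/3, -13/3)
5. E_x = 94/9  [line 4/3·x + 7/3·y + -41/3 = 0 ∩ |EA|² = 2228/81]
6. E_y = -1/9  [line 4/3·x + 7/3·y + -41/3 = 0 ∩ |EA|² = 2228/81]
   → E = (94/9, -1/9)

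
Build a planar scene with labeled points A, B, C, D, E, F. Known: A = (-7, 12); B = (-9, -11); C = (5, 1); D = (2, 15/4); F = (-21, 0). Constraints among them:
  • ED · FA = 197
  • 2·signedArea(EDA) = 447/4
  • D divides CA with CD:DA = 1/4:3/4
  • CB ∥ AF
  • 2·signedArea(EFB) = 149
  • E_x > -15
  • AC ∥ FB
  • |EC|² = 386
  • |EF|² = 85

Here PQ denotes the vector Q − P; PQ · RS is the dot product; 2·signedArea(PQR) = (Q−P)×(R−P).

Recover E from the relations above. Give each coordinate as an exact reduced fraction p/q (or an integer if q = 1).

E = (-14, 6)

1. E_x = -14  [2·signedArea(EDA) = 447/4 ∩ ED · FA = 197]
2. E_y = 6  [2·signedArea(EDA) = 447/4 ∩ ED · FA = 197]
   → E = (-14, 6)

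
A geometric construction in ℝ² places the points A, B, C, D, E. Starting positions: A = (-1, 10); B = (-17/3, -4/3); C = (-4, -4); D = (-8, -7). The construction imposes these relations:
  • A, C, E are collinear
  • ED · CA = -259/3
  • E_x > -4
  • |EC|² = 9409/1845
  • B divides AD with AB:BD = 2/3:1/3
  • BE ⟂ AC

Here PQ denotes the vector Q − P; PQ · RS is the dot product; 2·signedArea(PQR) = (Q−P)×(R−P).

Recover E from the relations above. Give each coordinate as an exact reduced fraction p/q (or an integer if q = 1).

E = (-723/205, -1102/615)

1. E_x = -723/205  [A, C, E are collinear ∩ BE ⟂ AC]
2. E_y = -1102/615  [A, C, E are collinear ∩ BE ⟂ AC]
   → E = (-723/205, -1102/615)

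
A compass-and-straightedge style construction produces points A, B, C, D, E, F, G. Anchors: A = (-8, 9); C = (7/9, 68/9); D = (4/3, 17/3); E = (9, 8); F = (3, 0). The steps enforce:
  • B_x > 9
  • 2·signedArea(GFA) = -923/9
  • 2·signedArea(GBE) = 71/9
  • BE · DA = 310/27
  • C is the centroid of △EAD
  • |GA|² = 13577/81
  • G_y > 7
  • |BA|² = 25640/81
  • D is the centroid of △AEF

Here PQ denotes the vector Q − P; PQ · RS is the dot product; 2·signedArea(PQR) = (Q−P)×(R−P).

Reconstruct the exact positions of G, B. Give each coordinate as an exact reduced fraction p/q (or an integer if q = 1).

B = (86/9, 55/9)
G = (44/9, 70/9)

1. B_x = 86/9  [line 28/3·x + -10/3·y + -1858/27 = 0 ∩ |BA|² = 25640/81]
2. B_y = 55/9  [line 28/3·x + -10/3·y + -1858/27 = 0 ∩ |BA|² = 25640/81]
   → B = (86/9, 55/9)
3. G_x = 44/9  [2·signedArea(GFA) = -923/9 ∩ 2·signedArea(GBE) = 71/9]
4. G_y = 70/9  [2·signedArea(GFA) = -923/9 ∩ 2·signedArea(GBE) = 71/9]
   → G = (44/9, 70/9)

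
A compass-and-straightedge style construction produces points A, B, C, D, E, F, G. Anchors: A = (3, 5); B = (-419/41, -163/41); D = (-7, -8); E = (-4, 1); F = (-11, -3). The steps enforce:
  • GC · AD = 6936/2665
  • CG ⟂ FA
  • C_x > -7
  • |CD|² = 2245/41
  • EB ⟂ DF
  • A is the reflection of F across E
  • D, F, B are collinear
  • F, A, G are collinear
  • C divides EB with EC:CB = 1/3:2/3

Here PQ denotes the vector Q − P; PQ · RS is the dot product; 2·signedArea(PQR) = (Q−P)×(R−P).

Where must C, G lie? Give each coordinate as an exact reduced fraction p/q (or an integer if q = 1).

C = (-249/41, -27/41)
G = (-16729/2665, -803/2665)

1. C_x = -249/41  [C divides EB with EC:CB = 1/3:2/3]
2. C_y = -27/41  [C divides EB with EC:CB = 1/3:2/3]
   → C = (-249/41, -27/41)
3. G_x = -16729/2665  [F, A, G are collinear ∩ CG ⟂ FA]
4. G_y = -803/2665  [F, A, G are collinear ∩ CG ⟂ FA]
   → G = (-16729/2665, -803/2665)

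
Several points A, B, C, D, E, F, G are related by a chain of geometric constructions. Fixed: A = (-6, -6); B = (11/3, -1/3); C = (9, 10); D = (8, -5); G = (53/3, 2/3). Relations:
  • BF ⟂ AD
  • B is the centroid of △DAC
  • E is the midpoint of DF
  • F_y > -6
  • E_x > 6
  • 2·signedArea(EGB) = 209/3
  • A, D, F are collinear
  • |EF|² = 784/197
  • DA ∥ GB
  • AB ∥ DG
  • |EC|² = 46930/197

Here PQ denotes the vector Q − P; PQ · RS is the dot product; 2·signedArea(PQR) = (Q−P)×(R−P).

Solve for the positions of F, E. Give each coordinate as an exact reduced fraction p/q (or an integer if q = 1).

1. F_x = 792/197  [A, D, F are collinear ∩ BF ⟂ AD]
2. F_y = -1041/197  [A, D, F are collinear ∩ BF ⟂ AD]
   → F = (792/197, -1041/197)
3. E_x = 1184/197  [E is the midpoint of DF]
4. E_y = -1013/197  [E is the midpoint of DF]
   → E = (1184/197, -1013/197)

E = (1184/197, -1013/197)
F = (792/197, -1041/197)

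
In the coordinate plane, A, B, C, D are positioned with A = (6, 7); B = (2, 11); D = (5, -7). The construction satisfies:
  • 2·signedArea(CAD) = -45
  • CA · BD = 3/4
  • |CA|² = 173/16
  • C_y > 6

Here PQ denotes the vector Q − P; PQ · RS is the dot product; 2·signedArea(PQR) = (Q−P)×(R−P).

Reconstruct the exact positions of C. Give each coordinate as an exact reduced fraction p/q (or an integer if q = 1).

C = (11/4, 13/2)

1. C_x = 11/4  [CA · BD = 3/4 ∩ 2·signedArea(CAD) = -45]
2. C_y = 13/2  [CA · BD = 3/4 ∩ 2·signedArea(CAD) = -45]
   → C = (11/4, 13/2)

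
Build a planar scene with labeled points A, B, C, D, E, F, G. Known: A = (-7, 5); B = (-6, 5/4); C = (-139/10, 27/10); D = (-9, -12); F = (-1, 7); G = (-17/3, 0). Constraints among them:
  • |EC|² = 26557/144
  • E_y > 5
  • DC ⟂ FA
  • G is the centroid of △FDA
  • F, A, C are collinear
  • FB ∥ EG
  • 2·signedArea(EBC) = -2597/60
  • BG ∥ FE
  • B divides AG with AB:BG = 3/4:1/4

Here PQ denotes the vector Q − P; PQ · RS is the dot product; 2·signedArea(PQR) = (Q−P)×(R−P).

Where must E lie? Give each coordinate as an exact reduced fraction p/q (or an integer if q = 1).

E = (-2/3, 23/4)

1. E_x = -2/3  [FB ∥ EG ∩ BG ∥ FE]
2. E_y = 23/4  [FB ∥ EG ∩ BG ∥ FE]
   → E = (-2/3, 23/4)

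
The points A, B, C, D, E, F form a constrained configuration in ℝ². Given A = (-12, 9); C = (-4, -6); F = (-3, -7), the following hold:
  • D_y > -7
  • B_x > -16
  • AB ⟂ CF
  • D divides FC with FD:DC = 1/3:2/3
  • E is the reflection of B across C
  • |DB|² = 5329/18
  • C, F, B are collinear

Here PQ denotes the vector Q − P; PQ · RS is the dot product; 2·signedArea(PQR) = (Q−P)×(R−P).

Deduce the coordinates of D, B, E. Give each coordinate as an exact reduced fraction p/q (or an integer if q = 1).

B = (-31/2, 11/2)
D = (-10/3, -20/3)
E = (15/2, -35/2)

1. D_x = -10/3  [D divides FC with FD:DC = 1/3:2/3]
2. D_y = -20/3  [D divides FC with FD:DC = 1/3:2/3]
   → D = (-10/3, -20/3)
3. B_x = -31/2  [C, F, B are collinear ∩ AB ⟂ CF]
4. B_y = 11/2  [C, F, B are collinear ∩ AB ⟂ CF]
   → B = (-31/2, 11/2)
5. E_x = 15/2  [E is the reflection of B across C]
6. E_y = -35/2  [E is the reflection of B across C]
   → E = (15/2, -35/2)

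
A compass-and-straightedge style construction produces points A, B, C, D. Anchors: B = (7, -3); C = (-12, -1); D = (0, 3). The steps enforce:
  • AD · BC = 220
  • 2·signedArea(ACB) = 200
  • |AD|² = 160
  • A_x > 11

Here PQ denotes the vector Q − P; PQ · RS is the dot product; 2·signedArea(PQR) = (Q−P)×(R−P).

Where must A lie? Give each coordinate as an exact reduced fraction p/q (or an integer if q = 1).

A = (12, 7)

1. A_x = 12  [AD · BC = 220 ∩ 2·signedArea(ACB) = 200]
2. A_y = 7  [AD · BC = 220 ∩ 2·signedArea(ACB) = 200]
   → A = (12, 7)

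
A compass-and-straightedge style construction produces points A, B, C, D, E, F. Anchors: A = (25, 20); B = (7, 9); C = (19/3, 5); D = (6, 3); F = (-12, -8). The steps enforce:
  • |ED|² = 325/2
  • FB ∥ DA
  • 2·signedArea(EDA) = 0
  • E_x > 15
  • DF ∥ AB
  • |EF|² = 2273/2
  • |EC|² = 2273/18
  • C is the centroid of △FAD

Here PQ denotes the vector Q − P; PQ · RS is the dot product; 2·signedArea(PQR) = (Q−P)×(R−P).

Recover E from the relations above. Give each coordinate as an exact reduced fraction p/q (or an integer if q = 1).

E = (31/2, 23/2)

1. E_x = 31/2  [line -17·x + 19·y + 45 = 0 ∩ |ED|² = 325/2]
2. E_y = 23/2  [line -17·x + 19·y + 45 = 0 ∩ |ED|² = 325/2]
   → E = (31/2, 23/2)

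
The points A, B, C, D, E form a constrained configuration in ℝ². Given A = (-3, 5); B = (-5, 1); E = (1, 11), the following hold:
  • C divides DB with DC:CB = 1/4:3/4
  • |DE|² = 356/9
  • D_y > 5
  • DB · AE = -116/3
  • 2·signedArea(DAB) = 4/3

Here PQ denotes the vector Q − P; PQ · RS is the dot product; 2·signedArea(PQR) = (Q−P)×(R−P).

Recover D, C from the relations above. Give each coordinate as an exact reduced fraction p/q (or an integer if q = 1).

C = (-3, 9/2)
D = (-7/3, 17/3)

1. D_x = -7/3  [2·signedArea(DAB) = 4/3 ∩ DB · AE = -116/3]
2. D_y = 17/3  [2·signedArea(DAB) = 4/3 ∩ DB · AE = -116/3]
   → D = (-7/3, 17/3)
3. C_x = -3  [C divides DB with DC:CB = 1/4:3/4]
4. C_y = 9/2  [C divides DB with DC:CB = 1/4:3/4]
   → C = (-3, 9/2)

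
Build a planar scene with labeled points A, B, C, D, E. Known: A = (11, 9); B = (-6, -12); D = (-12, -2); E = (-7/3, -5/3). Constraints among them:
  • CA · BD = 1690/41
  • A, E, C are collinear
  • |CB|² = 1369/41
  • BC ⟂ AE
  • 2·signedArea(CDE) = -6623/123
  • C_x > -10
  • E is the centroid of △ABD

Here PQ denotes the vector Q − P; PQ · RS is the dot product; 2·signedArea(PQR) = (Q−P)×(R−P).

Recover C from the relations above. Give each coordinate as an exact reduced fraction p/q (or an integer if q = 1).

C = (-394/41, -307/41)

1. C_x = -394/41  [A, E, C are collinear ∩ BC ⟂ AE]
2. C_y = -307/41  [A, E, C are collinear ∩ BC ⟂ AE]
   → C = (-394/41, -307/41)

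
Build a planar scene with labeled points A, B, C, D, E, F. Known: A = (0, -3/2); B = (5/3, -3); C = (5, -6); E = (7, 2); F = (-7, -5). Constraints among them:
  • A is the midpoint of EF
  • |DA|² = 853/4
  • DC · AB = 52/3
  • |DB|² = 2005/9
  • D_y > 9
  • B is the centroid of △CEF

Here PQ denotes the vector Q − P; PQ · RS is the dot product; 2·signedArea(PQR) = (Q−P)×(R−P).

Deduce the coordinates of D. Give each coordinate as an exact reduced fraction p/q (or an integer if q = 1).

D = (9, 10)

1. D_x = 9  [line -5/3·x + 3/2·y + 0 = 0 ∩ |DA|² = 853/4]
2. D_y = 10  [line -5/3·x + 3/2·y + 0 = 0 ∩ |DA|² = 853/4]
   → D = (9, 10)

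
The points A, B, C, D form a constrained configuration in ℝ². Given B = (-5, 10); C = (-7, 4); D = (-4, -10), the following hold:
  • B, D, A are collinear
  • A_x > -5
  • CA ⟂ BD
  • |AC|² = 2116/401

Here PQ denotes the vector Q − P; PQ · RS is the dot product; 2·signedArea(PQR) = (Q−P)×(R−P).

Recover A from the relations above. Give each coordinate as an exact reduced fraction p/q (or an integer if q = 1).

1. A_x = -1887/401  [B, D, A are collinear ∩ CA ⟂ BD]
2. A_y = 1650/401  [B, D, A are collinear ∩ CA ⟂ BD]
   → A = (-1887/401, 1650/401)

A = (-1887/401, 1650/401)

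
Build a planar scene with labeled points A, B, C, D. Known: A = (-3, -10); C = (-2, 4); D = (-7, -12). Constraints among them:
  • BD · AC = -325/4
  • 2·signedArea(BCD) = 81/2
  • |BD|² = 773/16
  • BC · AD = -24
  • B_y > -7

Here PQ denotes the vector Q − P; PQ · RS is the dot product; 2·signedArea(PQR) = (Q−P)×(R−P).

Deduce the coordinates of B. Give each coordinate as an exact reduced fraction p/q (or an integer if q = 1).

1. B_x = -11/4  [BC · AD = -24 ∩ 2·signedArea(BCD) = 81/2]
2. B_y = -13/2  [BC · AD = -24 ∩ 2·signedArea(BCD) = 81/2]
   → B = (-11/4, -13/2)

B = (-11/4, -13/2)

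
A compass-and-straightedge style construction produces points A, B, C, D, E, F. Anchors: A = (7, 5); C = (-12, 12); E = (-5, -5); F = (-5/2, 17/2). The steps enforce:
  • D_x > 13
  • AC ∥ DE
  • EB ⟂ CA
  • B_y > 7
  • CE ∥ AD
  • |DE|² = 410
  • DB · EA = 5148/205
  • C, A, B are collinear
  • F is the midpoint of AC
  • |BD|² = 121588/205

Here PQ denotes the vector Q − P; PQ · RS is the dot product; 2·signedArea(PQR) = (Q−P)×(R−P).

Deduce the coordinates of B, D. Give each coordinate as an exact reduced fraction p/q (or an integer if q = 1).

B = (-66/205, 1578/205)
D = (14, -12)

1. B_x = -66/205  [C, A, B are collinear ∩ EB ⟂ CA]
2. B_y = 1578/205  [C, A, B are collinear ∩ EB ⟂ CA]
   → B = (-66/205, 1578/205)
3. D_x = 14  [AC ∥ DE ∩ CE ∥ AD]
4. D_y = -12  [AC ∥ DE ∩ CE ∥ AD]
   → D = (14, -12)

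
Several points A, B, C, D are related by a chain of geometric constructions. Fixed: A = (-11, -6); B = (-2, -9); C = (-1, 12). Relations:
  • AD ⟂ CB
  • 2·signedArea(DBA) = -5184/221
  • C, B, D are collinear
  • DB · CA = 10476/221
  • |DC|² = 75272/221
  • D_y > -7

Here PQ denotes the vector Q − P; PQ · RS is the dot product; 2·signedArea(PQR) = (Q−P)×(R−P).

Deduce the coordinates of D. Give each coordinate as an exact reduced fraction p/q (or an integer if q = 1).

1. D_x = -415/221  [C, B, D are collinear ∩ AD ⟂ CB]
2. D_y = -1422/221  [C, B, D are collinear ∩ AD ⟂ CB]
   → D = (-415/221, -1422/221)

D = (-415/221, -1422/221)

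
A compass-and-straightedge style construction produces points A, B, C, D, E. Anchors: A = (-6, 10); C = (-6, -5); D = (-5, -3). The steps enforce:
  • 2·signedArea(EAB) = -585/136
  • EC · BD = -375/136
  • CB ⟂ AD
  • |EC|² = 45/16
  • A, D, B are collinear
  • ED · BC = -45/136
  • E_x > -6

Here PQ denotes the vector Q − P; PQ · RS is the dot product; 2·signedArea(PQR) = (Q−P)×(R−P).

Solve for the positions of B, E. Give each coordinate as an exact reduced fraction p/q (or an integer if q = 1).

1. B_x = -165/34  [A, D, B are collinear ∩ CB ⟂ AD]
2. B_y = -167/34  [A, D, B are collinear ∩ CB ⟂ AD]
   → B = (-165/34, -167/34)
3. E_x = -21/4  [EC · BD = -375/136 ∩ 2·signedArea(EAB) = -585/136]
4. E_y = -7/2  [EC · BD = -375/136 ∩ 2·signedArea(EAB) = -585/136]
   → E = (-21/4, -7/2)

B = (-165/34, -167/34)
E = (-21/4, -7/2)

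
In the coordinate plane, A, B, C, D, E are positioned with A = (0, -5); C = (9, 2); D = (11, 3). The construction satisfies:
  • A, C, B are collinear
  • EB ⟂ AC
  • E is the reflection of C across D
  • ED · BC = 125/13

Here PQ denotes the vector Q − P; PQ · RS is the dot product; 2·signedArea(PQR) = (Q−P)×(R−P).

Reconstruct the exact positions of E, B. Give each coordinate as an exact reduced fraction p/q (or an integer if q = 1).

1. E_x = 13  [E is the reflection of C across D]
2. E_y = 4  [E is the reflection of C across D]
   → E = (13, 4)
3. B_x = 162/13  [A, C, B are collinear ∩ EB ⟂ AC]
4. B_y = 61/13  [A, C, B are collinear ∩ EB ⟂ AC]
   → B = (162/13, 61/13)

B = (162/13, 61/13)
E = (13, 4)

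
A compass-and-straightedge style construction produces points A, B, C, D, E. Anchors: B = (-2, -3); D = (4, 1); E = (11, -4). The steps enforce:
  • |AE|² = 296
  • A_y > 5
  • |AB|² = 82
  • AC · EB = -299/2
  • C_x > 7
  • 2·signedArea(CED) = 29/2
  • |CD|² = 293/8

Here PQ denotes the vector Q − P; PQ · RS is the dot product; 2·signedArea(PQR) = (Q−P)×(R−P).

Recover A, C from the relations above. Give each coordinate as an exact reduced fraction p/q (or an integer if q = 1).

1. C_x = 31/4  [line -5·x + -7·y + 25/2 = 0 ∩ |CD|² = 293/8]
2. C_y = -15/4  [line -5·x + -7·y + 25/2 = 0 ∩ |CD|² = 293/8]
   → C = (31/4, -15/4)
3. A_x = -3  [line 13·x + -1·y + 45 = 0 ∩ |AE|² = 296]
4. A_y = 6  [line 13·x + -1·y + 45 = 0 ∩ |AE|² = 296]
   → A = (-3, 6)

A = (-3, 6)
C = (31/4, -15/4)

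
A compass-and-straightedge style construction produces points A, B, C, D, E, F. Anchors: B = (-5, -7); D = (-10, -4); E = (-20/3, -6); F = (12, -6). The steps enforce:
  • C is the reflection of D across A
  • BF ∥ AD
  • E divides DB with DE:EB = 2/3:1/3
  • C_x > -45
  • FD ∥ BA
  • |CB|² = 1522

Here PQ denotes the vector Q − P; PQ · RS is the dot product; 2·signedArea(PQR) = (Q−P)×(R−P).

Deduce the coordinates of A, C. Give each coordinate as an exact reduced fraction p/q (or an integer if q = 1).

1. A_x = -27  [BF ∥ AD ∩ FD ∥ BA]
2. A_y = -5  [BF ∥ AD ∩ FD ∥ BA]
   → A = (-27, -5)
3. C_x = -44  [C is the reflection of D across A]
4. C_y = -6  [C is the reflection of D across A]
   → C = (-44, -6)

A = (-27, -5)
C = (-44, -6)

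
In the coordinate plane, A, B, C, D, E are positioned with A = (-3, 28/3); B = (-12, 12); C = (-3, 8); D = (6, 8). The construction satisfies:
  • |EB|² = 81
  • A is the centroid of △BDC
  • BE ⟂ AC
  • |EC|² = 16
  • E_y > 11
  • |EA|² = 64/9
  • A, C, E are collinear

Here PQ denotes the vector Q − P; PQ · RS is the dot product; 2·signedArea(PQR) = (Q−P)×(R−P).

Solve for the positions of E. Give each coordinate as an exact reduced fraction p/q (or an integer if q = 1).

1. E_x = -3  [A, C, E are collinear ∩ BE ⟂ AC]
2. E_y = 12  [A, C, E are collinear ∩ BE ⟂ AC]
   → E = (-3, 12)

E = (-3, 12)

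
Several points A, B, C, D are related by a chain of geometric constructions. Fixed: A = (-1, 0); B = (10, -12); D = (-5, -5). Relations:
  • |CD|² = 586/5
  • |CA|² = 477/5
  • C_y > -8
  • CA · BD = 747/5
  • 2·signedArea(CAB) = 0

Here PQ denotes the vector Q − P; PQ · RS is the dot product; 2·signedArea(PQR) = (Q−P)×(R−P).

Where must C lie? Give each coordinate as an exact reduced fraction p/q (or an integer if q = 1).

1. C_x = 28/5  [2·signedArea(CAB) = 0 ∩ CA · BD = 747/5]
2. C_y = -36/5  [2·signedArea(CAB) = 0 ∩ CA · BD = 747/5]
   → C = (28/5, -36/5)

C = (28/5, -36/5)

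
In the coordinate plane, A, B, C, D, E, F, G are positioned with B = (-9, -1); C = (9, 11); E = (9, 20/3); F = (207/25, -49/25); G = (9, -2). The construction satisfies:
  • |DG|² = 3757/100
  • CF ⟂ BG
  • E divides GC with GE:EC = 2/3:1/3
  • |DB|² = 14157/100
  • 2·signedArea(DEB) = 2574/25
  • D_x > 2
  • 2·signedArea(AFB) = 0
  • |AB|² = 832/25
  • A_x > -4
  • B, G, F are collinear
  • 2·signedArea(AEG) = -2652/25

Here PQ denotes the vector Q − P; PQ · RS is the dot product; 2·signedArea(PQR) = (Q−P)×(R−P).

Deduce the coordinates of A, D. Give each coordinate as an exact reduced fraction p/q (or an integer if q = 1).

A = (-81/25, -33/25)
D = (72/25, -83/50)

1. A_x = -81/25  [2·signedArea(AFB) = 0 ∩ 2·signedArea(AEG) = -2652/25]
2. A_y = -33/25  [2·signedArea(AFB) = 0 ∩ 2·signedArea(AEG) = -2652/25]
   → A = (-81/25, -33/25)
3. D_x = 72/25  [line 23/3·x + -18·y + -1299/25 = 0 ∩ |DB|² = 14157/100]
4. D_y = -83/50  [line 23/3·x + -18·y + -1299/25 = 0 ∩ |DB|² = 14157/100]
   → D = (72/25, -83/50)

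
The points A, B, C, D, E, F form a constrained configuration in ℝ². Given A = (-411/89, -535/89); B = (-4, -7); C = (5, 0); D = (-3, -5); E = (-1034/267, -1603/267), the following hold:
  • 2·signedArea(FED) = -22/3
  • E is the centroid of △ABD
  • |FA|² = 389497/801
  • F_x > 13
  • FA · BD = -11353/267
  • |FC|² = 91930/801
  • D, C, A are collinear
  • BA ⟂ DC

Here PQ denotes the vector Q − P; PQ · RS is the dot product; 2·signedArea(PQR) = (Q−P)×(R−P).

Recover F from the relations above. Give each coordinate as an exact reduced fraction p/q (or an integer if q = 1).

F = (3704/267, 1603/267)

1. F_x = 3704/267  [2·signedArea(FED) = -22/3 ∩ FA · BD = -11353/267]
2. F_y = 1603/267  [2·signedArea(FED) = -22/3 ∩ FA · BD = -11353/267]
   → F = (3704/267, 1603/267)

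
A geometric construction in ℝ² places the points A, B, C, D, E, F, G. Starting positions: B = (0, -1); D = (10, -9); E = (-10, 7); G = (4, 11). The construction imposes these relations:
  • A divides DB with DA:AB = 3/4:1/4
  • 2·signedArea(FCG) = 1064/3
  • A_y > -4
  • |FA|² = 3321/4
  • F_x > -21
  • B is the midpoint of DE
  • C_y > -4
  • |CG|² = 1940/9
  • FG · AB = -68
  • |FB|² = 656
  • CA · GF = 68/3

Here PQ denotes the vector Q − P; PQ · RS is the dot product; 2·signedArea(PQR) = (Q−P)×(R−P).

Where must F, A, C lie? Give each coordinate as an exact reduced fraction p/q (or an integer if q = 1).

A = (5/2, -3)
C = (10/3, -11/3)
F = (-20, 15)

1. A_x = 5/2  [A divides DB with DA:AB = 3/4:1/4]
2. A_y = -3  [A divides DB with DA:AB = 3/4:1/4]
   → A = (5/2, -3)
3. F_x = -20  [line 5/2·x + -2·y + 80 = 0 ∩ |FB|² = 656]
4. F_y = 15  [line 5/2·x + -2·y + 80 = 0 ∩ |FB|² = 656]
   → F = (-20, 15)
5. C_x = 10/3  [CA · GF = 68/3 ∩ 2·signedArea(FCG) = 1064/3]
6. C_y = -11/3  [CA · GF = 68/3 ∩ 2·signedArea(FCG) = 1064/3]
   → C = (10/3, -11/3)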